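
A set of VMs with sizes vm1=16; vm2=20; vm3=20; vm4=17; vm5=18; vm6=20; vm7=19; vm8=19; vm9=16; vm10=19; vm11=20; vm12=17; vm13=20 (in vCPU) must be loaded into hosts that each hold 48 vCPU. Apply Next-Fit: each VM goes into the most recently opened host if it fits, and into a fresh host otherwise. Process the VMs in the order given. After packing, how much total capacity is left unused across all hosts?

95

Put vm1 (16 vCPU) in host 1; 32 vCPU remain.
Put vm2 (20 vCPU) in host 1; 12 vCPU remain.
Put vm3 (20 vCPU) in host 2; 28 vCPU remain.
Put vm4 (17 vCPU) in host 2; 11 vCPU remain.
Put vm5 (18 vCPU) in host 3; 30 vCPU remain.
Put vm6 (20 vCPU) in host 3; 10 vCPU remain.
Put vm7 (19 vCPU) in host 4; 29 vCPU remain.
Put vm8 (19 vCPU) in host 4; 10 vCPU remain.
Put vm9 (16 vCPU) in host 5; 32 vCPU remain.
Put vm10 (19 vCPU) in host 5; 13 vCPU remain.
Put vm11 (20 vCPU) in host 6; 28 vCPU remain.
Put vm12 (17 vCPU) in host 6; 11 vCPU remain.
Put vm13 (20 vCPU) in host 7; 28 vCPU remain.
7 hosts × 48 vCPU = 336 vCPU; used 241 vCPU; unused 95 vCPU.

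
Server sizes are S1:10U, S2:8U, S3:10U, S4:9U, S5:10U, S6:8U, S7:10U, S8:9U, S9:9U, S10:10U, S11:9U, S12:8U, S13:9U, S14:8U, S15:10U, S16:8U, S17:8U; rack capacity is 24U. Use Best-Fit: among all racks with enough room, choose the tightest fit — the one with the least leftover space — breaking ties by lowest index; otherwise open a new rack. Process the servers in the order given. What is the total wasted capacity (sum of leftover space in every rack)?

S1 (10U) → rack 1 (remaining 14U)
S2 (8U) → rack 1 (remaining 6U)
S3 (10U) → rack 2 (remaining 14U)
S4 (9U) → rack 2 (remaining 5U)
S5 (10U) → rack 3 (remaining 14U)
S6 (8U) → rack 3 (remaining 6U)
S7 (10U) → rack 4 (remaining 14U)
S8 (9U) → rack 4 (remaining 5U)
S9 (9U) → rack 5 (remaining 15U)
S10 (10U) → rack 5 (remaining 5U)
S11 (9U) → rack 6 (remaining 15U)
S12 (8U) → rack 6 (remaining 7U)
S13 (9U) → rack 7 (remaining 15U)
S14 (8U) → rack 7 (remaining 7U)
S15 (10U) → rack 8 (remaining 14U)
S16 (8U) → rack 8 (remaining 6U)
S17 (8U) → rack 9 (remaining 16U)
9 racks × 24U = 216U; used 153U; unused 63U.

63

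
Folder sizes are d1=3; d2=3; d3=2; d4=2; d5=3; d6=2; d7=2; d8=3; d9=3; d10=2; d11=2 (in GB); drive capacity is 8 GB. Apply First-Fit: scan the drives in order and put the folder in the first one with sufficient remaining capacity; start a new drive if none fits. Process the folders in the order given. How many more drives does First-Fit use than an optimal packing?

First-Fit: [3,3,2] [2,3,2] [2,3,3] [2,2] → 4 drives.
Total size 27 GB; any packing needs at least ⌈27/8⌉ = 4 drives.
So 4 is already optimal.

0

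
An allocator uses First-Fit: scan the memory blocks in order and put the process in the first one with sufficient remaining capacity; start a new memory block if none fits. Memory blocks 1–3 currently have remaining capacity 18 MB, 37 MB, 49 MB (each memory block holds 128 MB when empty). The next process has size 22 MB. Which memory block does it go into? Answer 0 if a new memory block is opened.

Memory blocks with room: memory block 2 (37 MB), memory block 3 (49 MB).
The first with room is memory block 2.

2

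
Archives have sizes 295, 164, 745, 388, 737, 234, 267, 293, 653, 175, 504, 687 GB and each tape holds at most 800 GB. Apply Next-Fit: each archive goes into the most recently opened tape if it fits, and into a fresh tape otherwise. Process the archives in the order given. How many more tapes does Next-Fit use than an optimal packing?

1

Next-Fit: [295,164] [745] [388] [737] [234,267,293] [653] [175,504] [687] → 8 tapes.
Total size 5142 GB; any packing needs at least ⌈5142/800⌉ = 7 tapes.
An optimal packing achieves that bound: [745] [737] [687] [653] [504,295] [388,234,175] [293,267,164] → 7 tapes.
Excess: 8 − 7 = 1.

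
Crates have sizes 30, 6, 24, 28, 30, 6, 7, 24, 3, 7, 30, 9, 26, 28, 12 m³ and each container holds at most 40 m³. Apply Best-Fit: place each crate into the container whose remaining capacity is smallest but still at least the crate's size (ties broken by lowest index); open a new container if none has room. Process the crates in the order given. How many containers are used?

container 1: place 30 m³, 10 m³ left
container 1: place 6 m³, 4 m³ left
container 2: place 24 m³, 16 m³ left
container 3: place 28 m³, 12 m³ left
container 4: place 30 m³, 10 m³ left
container 4: place 6 m³, 4 m³ left
container 3: place 7 m³, 5 m³ left
container 5: place 24 m³, 16 m³ left
container 1: place 3 m³, 1 m³ left
container 2: place 7 m³, 9 m³ left
container 6: place 30 m³, 10 m³ left
container 2: place 9 m³, 0 m³ left
container 7: place 26 m³, 14 m³ left
container 8: place 28 m³, 12 m³ left
container 8: place 12 m³, 0 m³ left
Final containers: [30,6,3] [24,7,9] [28,7] [30,6] [24] [30] [26] [28,12].

8 containers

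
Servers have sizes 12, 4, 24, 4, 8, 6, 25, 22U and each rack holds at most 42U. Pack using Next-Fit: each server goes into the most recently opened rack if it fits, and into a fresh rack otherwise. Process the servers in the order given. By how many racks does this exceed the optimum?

1

Next-Fit: [12,4,24] [4,8,6] [25] [22] → 4 racks.
Total size 105U; any packing needs at least ⌈105/42⌉ = 3 racks.
An optimal packing achieves that bound: [25,12,4] [24,8,6,4] [22] → 3 racks.
Excess: 4 − 3 = 1.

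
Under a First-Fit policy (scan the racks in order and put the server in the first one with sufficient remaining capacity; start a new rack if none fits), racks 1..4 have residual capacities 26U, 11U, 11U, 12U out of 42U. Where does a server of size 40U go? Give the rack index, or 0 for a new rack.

No rack has ≥ 40U free, so a new rack is opened.

0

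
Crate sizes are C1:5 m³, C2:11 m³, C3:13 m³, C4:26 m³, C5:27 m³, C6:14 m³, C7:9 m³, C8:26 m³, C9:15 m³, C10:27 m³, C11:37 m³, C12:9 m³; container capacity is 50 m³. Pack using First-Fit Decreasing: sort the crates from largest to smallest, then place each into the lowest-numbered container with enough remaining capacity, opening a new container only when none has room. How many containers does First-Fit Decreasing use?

Sorted descending: 37, 27, 27, 26, 26, 15, 14, 13, 11, 9, 9, 5.
Put 37 m³ in container 1; 13 m³ remain.
Put 27 m³ in container 2; 23 m³ remain.
Put 27 m³ in container 3; 23 m³ remain.
Put 26 m³ in container 4; 24 m³ remain.
Put 26 m³ in container 5; 24 m³ remain.
Put 15 m³ in container 2; 8 m³ remain.
Put 14 m³ in container 3; 9 m³ remain.
Put 13 m³ in container 1; 0 m³ remain.
Put 11 m³ in container 4; 13 m³ remain.
Put 9 m³ in container 3; 0 m³ remain.
Put 9 m³ in container 4; 4 m³ remain.
Put 5 m³ in container 2; 3 m³ remain.

5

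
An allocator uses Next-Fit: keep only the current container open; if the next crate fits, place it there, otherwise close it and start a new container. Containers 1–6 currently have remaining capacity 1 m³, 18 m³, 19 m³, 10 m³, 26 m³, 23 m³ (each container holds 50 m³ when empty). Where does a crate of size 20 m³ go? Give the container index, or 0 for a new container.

6

Next-Fit only looks at container 6, which has 23 m³ free.
20 m³ fits there.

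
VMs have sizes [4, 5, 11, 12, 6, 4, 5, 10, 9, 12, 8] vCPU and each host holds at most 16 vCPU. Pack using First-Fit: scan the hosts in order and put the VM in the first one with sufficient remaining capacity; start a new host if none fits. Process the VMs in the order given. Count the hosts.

host 1: place 4 vCPU, 12 vCPU left
host 1: place 5 vCPU, 7 vCPU left
host 2: place 11 vCPU, 5 vCPU left
host 3: place 12 vCPU, 4 vCPU left
host 1: place 6 vCPU, 1 vCPU left
host 2: place 4 vCPU, 1 vCPU left
host 4: place 5 vCPU, 11 vCPU left
host 4: place 10 vCPU, 1 vCPU left
host 5: place 9 vCPU, 7 vCPU left
host 6: place 12 vCPU, 4 vCPU left
host 7: place 8 vCPU, 8 vCPU left

7 hosts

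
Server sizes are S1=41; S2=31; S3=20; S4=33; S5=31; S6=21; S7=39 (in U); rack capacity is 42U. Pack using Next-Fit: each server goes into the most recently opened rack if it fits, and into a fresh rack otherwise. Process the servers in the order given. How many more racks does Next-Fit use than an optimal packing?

1

Next-Fit: [41] [31] [20] [33] [31] [21] [39] → 7 racks.
Total size 216U; any packing needs at least ⌈216/42⌉ = 6 racks.
An optimal packing achieves that bound: [41] [39] [33] [31] [31] [21,20] → 6 racks.
Excess: 7 − 6 = 1.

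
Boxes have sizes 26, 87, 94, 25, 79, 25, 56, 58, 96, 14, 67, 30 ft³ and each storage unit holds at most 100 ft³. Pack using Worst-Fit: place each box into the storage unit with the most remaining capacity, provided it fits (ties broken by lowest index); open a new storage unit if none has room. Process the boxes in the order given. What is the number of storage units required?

storage unit 1: place 26 ft³, 74 ft³ left
storage unit 2: place 87 ft³, 13 ft³ left
storage unit 3: place 94 ft³, 6 ft³ left
storage unit 1: place 25 ft³, 49 ft³ left
storage unit 4: place 79 ft³, 21 ft³ left
storage unit 1: place 25 ft³, 24 ft³ left
storage unit 5: place 56 ft³, 44 ft³ left
storage unit 6: place 58 ft³, 42 ft³ left
storage unit 7: place 96 ft³, 4 ft³ left
storage unit 5: place 14 ft³, 30 ft³ left
storage unit 8: place 67 ft³, 33 ft³ left
storage unit 6: place 30 ft³, 12 ft³ left
Final storage units: [26,25,25] [87] [94] [79] [56,14] [58,30] [96] [67].

8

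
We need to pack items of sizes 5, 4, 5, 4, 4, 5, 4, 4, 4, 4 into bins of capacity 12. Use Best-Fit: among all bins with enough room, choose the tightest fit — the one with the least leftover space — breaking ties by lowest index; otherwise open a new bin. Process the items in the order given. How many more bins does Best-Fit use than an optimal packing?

Best-Fit: [5,4] [5,4] [4,5] [4,4,4] [4] → 5 bins.
Total size 43; any packing needs at least ⌈43/12⌉ = 4 bins.
An optimal packing achieves that bound: [5,5] [5,4] [4,4,4] [4,4,4] → 4 bins.
Excess: 5 − 4 = 1.

1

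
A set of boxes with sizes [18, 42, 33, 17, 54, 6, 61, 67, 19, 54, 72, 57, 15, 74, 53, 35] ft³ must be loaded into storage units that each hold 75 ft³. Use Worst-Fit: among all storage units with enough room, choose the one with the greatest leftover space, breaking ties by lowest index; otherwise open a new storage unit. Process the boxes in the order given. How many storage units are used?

18 ft³ → storage unit 1 (remaining 57 ft³)
42 ft³ → storage unit 1 (remaining 15 ft³)
33 ft³ → storage unit 2 (remaining 42 ft³)
17 ft³ → storage unit 2 (remaining 25 ft³)
54 ft³ → storage unit 3 (remaining 21 ft³)
6 ft³ → storage unit 2 (remaining 19 ft³)
61 ft³ → storage unit 4 (remaining 14 ft³)
67 ft³ → storage unit 5 (remaining 8 ft³)
19 ft³ → storage unit 3 (remaining 2 ft³)
54 ft³ → storage unit 6 (remaining 21 ft³)
72 ft³ → storage unit 7 (remaining 3 ft³)
57 ft³ → storage unit 8 (remaining 18 ft³)
15 ft³ → storage unit 6 (remaining 6 ft³)
74 ft³ → storage unit 9 (remaining 1 ft³)
53 ft³ → storage unit 10 (remaining 22 ft³)
35 ft³ → storage unit 11 (remaining 40 ft³)
Final storage units: [18,42] [33,17,6] [54,19] [61] [67] [54,15] [72] [57] [74] [53] [35].

11 storage units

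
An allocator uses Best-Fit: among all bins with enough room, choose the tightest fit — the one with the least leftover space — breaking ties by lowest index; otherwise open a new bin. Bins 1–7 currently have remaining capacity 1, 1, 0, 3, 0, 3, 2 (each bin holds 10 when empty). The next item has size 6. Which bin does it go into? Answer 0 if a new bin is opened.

0

No bin has ≥ 6 free, so a new bin is opened.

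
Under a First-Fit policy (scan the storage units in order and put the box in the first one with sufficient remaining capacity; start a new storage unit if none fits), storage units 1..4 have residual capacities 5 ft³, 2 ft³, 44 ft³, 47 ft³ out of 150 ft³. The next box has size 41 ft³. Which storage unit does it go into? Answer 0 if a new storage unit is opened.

Storage units with room: storage unit 3 (44 ft³), storage unit 4 (47 ft³).
The first with room is storage unit 3.

3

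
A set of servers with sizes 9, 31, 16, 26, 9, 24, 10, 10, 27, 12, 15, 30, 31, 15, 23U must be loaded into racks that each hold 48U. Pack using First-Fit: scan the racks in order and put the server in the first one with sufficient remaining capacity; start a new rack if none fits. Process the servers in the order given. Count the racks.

8 racks

9U → rack 1 (remaining 39U)
31U → rack 1 (remaining 8U)
16U → rack 2 (remaining 32U)
26U → rack 2 (remaining 6U)
9U → rack 3 (remaining 39U)
24U → rack 3 (remaining 15U)
10U → rack 3 (remaining 5U)
10U → rack 4 (remaining 38U)
27U → rack 4 (remaining 11U)
12U → rack 5 (remaining 36U)
15U → rack 5 (remaining 21U)
30U → rack 6 (remaining 18U)
31U → rack 7 (remaining 17U)
15U → rack 5 (remaining 6U)
23U → rack 8 (remaining 25U)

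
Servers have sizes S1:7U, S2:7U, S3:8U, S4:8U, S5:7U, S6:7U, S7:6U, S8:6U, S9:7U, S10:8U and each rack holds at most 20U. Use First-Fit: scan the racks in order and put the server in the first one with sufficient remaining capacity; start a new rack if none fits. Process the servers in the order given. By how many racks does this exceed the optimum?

0

First-Fit: [7,7,6] [8,8] [7,7,6] [7,8] → 4 racks.
Total size 71U; any packing needs at least ⌈71/20⌉ = 4 racks.
So 4 is already optimal.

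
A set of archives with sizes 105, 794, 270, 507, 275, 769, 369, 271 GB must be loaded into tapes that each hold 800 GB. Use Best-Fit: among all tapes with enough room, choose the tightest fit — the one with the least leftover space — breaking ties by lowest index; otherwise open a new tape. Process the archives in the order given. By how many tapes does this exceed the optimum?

Best-Fit: [105,270,369] [794] [507,275] [769] [271] → 5 tapes.
Total size 3360 GB; any packing needs at least ⌈3360/800⌉ = 5 tapes.
So 5 is already optimal.

0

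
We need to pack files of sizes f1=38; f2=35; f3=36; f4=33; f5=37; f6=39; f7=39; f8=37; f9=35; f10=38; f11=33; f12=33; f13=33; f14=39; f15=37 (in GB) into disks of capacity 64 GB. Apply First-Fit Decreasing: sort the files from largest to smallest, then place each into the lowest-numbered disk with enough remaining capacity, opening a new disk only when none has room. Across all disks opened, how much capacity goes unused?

Sorted descending: 39, 39, 39, 38, 38, 37, 37, 37, 36, 35, 35, 33, 33, 33, 33.
Put 39 GB in disk 1; 25 GB remain.
Put 39 GB in disk 2; 25 GB remain.
Put 39 GB in disk 3; 25 GB remain.
Put 38 GB in disk 4; 26 GB remain.
Put 38 GB in disk 5; 26 GB remain.
Put 37 GB in disk 6; 27 GB remain.
Put 37 GB in disk 7; 27 GB remain.
Put 37 GB in disk 8; 27 GB remain.
Put 36 GB in disk 9; 28 GB remain.
Put 35 GB in disk 10; 29 GB remain.
Put 35 GB in disk 11; 29 GB remain.
Put 33 GB in disk 12; 31 GB remain.
Put 33 GB in disk 13; 31 GB remain.
Put 33 GB in disk 14; 31 GB remain.
Put 33 GB in disk 15; 31 GB remain.
15 disks × 64 GB = 960 GB; used 542 GB; unused 418 GB.

418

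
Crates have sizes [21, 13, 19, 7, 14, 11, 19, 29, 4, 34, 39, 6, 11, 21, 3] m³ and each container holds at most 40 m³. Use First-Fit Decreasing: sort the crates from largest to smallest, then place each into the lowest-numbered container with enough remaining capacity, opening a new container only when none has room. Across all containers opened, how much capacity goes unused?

29

Sorted descending: 39, 34, 29, 21, 21, 19, 19, 14, 13, 11, 11, 7, 6, 4, 3.
39 m³ → container 1 (remaining 1 m³)
34 m³ → container 2 (remaining 6 m³)
29 m³ → container 3 (remaining 11 m³)
21 m³ → container 4 (remaining 19 m³)
21 m³ → container 5 (remaining 19 m³)
19 m³ → container 4 (remaining 0 m³)
19 m³ → container 5 (remaining 0 m³)
14 m³ → container 6 (remaining 26 m³)
13 m³ → container 6 (remaining 13 m³)
11 m³ → container 3 (remaining 0 m³)
11 m³ → container 6 (remaining 2 m³)
7 m³ → container 7 (remaining 33 m³)
6 m³ → container 2 (remaining 0 m³)
4 m³ → container 7 (remaining 29 m³)
3 m³ → container 7 (remaining 26 m³)
7 containers × 40 m³ = 280 m³; used 251 m³; unused 29 m³.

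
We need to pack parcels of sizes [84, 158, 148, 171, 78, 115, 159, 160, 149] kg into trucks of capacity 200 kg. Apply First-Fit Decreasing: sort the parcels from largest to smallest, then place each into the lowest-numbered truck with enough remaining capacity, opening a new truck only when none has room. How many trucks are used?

8

Sorted descending: 171, 160, 159, 158, 149, 148, 115, 84, 78.
Put 171 kg in truck 1; 29 kg remain.
Put 160 kg in truck 2; 40 kg remain.
Put 159 kg in truck 3; 41 kg remain.
Put 158 kg in truck 4; 42 kg remain.
Put 149 kg in truck 5; 51 kg remain.
Put 148 kg in truck 6; 52 kg remain.
Put 115 kg in truck 7; 85 kg remain.
Put 84 kg in truck 7; 1 kg remain.
Put 78 kg in truck 8; 122 kg remain.
Final trucks: [171] [160] [159] [158] [149] [148] [115,84] [78].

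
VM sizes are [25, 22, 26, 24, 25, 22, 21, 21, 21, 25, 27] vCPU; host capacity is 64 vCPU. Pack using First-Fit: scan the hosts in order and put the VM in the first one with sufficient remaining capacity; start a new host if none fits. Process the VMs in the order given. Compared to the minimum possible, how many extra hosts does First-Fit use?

First-Fit: [25,22] [26,24] [25,22] [21,21,21] [25,27] → 5 hosts.
Total size 259 vCPU; any packing needs at least ⌈259/64⌉ = 5 hosts.
So 5 is already optimal.

0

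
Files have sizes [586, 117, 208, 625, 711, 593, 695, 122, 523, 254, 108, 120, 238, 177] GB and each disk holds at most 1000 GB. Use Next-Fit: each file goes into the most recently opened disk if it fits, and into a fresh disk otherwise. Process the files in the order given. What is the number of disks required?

Put 586 GB in disk 1; 414 GB remain.
Put 117 GB in disk 1; 297 GB remain.
Put 208 GB in disk 1; 89 GB remain.
Put 625 GB in disk 2; 375 GB remain.
Put 711 GB in disk 3; 289 GB remain.
Put 593 GB in disk 4; 407 GB remain.
Put 695 GB in disk 5; 305 GB remain.
Put 122 GB in disk 5; 183 GB remain.
Put 523 GB in disk 6; 477 GB remain.
Put 254 GB in disk 6; 223 GB remain.
Put 108 GB in disk 6; 115 GB remain.
Put 120 GB in disk 7; 880 GB remain.
Put 238 GB in disk 7; 642 GB remain.
Put 177 GB in disk 7; 465 GB remain.
Final disks: [586,117,208] [625] [711] [593] [695,122] [523,254,108] [120,238,177].

7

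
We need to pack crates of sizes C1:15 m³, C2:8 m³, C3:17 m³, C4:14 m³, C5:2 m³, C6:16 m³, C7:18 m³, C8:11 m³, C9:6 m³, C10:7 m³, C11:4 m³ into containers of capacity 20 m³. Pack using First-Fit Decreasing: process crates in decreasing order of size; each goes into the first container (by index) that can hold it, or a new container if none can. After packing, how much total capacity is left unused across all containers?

22

Sorted descending: 18, 17, 16, 15, 14, 11, 8, 7, 6, 4, 2.
18 m³ → container 1 (remaining 2 m³)
17 m³ → container 2 (remaining 3 m³)
16 m³ → container 3 (remaining 4 m³)
15 m³ → container 4 (remaining 5 m³)
14 m³ → container 5 (remaining 6 m³)
11 m³ → container 6 (remaining 9 m³)
8 m³ → container 6 (remaining 1 m³)
7 m³ → container 7 (remaining 13 m³)
6 m³ → container 5 (remaining 0 m³)
4 m³ → container 3 (remaining 0 m³)
2 m³ → container 1 (remaining 0 m³)
7 containers × 20 m³ = 140 m³; used 118 m³; unused 22 m³.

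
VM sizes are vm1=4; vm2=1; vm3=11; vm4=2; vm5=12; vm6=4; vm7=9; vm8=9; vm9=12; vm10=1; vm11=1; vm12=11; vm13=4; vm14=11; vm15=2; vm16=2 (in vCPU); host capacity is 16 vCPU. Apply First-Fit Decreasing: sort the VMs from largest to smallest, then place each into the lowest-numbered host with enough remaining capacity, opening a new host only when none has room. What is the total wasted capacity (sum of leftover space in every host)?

Sorted descending: 12, 12, 11, 11, 11, 9, 9, 4, 4, 4, 2, 2, 2, 1, 1, 1.
12 vCPU → host 1 (remaining 4 vCPU)
12 vCPU → host 2 (remaining 4 vCPU)
11 vCPU → host 3 (remaining 5 vCPU)
11 vCPU → host 4 (remaining 5 vCPU)
11 vCPU → host 5 (remaining 5 vCPU)
9 vCPU → host 6 (remaining 7 vCPU)
9 vCPU → host 7 (remaining 7 vCPU)
4 vCPU → host 1 (remaining 0 vCPU)
4 vCPU → host 2 (remaining 0 vCPU)
4 vCPU → host 3 (remaining 1 vCPU)
2 vCPU → host 4 (remaining 3 vCPU)
2 vCPU → host 4 (remaining 1 vCPU)
2 vCPU → host 5 (remaining 3 vCPU)
1 vCPU → host 3 (remaining 0 vCPU)
1 vCPU → host 4 (remaining 0 vCPU)
1 vCPU → host 5 (remaining 2 vCPU)
7 hosts × 16 vCPU = 112 vCPU; used 96 vCPU; unused 16 vCPU.

16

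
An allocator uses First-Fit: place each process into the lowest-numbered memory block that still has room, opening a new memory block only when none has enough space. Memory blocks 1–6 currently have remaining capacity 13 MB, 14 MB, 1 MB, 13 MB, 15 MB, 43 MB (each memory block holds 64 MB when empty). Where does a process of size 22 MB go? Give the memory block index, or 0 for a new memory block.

6

Memory blocks with room: memory block 6 (43 MB).
The first with room is memory block 6.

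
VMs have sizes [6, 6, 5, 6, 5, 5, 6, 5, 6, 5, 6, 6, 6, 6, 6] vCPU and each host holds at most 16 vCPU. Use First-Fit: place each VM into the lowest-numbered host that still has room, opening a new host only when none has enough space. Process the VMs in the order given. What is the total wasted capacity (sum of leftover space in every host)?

Put 6 vCPU in host 1; 10 vCPU remain.
Put 6 vCPU in host 1; 4 vCPU remain.
Put 5 vCPU in host 2; 11 vCPU remain.
Put 6 vCPU in host 2; 5 vCPU remain.
Put 5 vCPU in host 2; 0 vCPU remain.
Put 5 vCPU in host 3; 11 vCPU remain.
Put 6 vCPU in host 3; 5 vCPU remain.
Put 5 vCPU in host 3; 0 vCPU remain.
Put 6 vCPU in host 4; 10 vCPU remain.
Put 5 vCPU in host 4; 5 vCPU remain.
Put 6 vCPU in host 5; 10 vCPU remain.
Put 6 vCPU in host 5; 4 vCPU remain.
Put 6 vCPU in host 6; 10 vCPU remain.
Put 6 vCPU in host 6; 4 vCPU remain.
Put 6 vCPU in host 7; 10 vCPU remain.
7 hosts × 16 vCPU = 112 vCPU; used 85 vCPU; unused 27 vCPU.

27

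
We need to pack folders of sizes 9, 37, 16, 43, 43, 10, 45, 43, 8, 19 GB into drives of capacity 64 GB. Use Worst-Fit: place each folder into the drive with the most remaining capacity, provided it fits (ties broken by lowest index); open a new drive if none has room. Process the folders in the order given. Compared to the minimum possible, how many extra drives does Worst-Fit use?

Worst-Fit: [9,37,16] [43,10] [43,8] [45] [43,19] → 5 drives.
Total size 273 GB; any packing needs at least ⌈273/64⌉ = 5 drives.
So 5 is already optimal.

0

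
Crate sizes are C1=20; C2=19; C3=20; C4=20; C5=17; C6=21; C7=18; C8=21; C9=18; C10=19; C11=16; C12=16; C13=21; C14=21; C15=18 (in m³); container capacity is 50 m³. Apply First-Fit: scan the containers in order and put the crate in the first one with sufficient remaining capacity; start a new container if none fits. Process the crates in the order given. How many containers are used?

C1 (20 m³) → container 1 (remaining 30 m³)
C2 (19 m³) → container 1 (remaining 11 m³)
C3 (20 m³) → container 2 (remaining 30 m³)
C4 (20 m³) → container 2 (remaining 10 m³)
C5 (17 m³) → container 3 (remaining 33 m³)
C6 (21 m³) → container 3 (remaining 12 m³)
C7 (18 m³) → container 4 (remaining 32 m³)
C8 (21 m³) → container 4 (remaining 11 m³)
C9 (18 m³) → container 5 (remaining 32 m³)
C10 (19 m³) → container 5 (remaining 13 m³)
C11 (16 m³) → container 6 (remaining 34 m³)
C12 (16 m³) → container 6 (remaining 18 m³)
C13 (21 m³) → container 7 (remaining 29 m³)
C14 (21 m³) → container 7 (remaining 8 m³)
C15 (18 m³) → container 6 (remaining 0 m³)
Final containers: [20,19] [20,20] [17,21] [18,21] [18,19] [16,16,18] [21,21].

7 containers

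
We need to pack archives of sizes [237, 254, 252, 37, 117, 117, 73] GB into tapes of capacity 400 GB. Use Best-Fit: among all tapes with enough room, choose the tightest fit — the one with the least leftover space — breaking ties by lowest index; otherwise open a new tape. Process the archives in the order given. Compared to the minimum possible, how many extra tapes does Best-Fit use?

0

Best-Fit: [237,117] [254,37,73] [252,117] → 3 tapes.
Total size 1087 GB; any packing needs at least ⌈1087/400⌉ = 3 tapes.
So 3 is already optimal.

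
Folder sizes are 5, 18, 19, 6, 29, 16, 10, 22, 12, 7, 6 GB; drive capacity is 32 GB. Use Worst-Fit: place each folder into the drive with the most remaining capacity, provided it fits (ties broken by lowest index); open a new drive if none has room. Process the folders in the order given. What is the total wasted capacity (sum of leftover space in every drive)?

drive 1: place 5 GB, 27 GB left
drive 1: place 18 GB, 9 GB left
drive 2: place 19 GB, 13 GB left
drive 2: place 6 GB, 7 GB left
drive 3: place 29 GB, 3 GB left
drive 4: place 16 GB, 16 GB left
drive 4: place 10 GB, 6 GB left
drive 5: place 22 GB, 10 GB left
drive 6: place 12 GB, 20 GB left
drive 6: place 7 GB, 13 GB left
drive 6: place 6 GB, 7 GB left
6 drives × 32 GB = 192 GB; used 150 GB; unused 42 GB.

42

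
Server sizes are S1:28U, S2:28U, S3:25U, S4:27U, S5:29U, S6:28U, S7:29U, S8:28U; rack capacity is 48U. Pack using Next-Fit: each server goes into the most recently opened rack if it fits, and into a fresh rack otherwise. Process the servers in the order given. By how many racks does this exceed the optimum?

Next-Fit: [28] [28] [25] [27] [29] [28] [29] [28] → 8 racks.
8 servers exceed 24U (half the capacity), and no two of those can share a rack, so at least 8 racks are needed.
So 8 is already optimal.

0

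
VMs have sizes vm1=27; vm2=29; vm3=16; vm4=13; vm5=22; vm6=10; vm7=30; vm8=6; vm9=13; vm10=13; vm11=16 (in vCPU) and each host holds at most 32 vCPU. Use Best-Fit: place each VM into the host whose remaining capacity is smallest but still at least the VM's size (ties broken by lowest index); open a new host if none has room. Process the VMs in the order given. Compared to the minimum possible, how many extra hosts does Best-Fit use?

0

Best-Fit: [27] [29] [16,13] [22,10] [30] [6,13,13] [16] → 7 hosts.
Total size 195 vCPU; any packing needs at least ⌈195/32⌉ = 7 hosts.
So 7 is already optimal.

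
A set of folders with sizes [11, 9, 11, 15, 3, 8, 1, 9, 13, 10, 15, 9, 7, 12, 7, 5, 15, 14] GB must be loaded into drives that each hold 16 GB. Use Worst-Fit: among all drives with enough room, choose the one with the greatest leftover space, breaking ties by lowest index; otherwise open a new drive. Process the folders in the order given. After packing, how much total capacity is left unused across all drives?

34

Put 11 GB in drive 1; 5 GB remain.
Put 9 GB in drive 2; 7 GB remain.
Put 11 GB in drive 3; 5 GB remain.
Put 15 GB in drive 4; 1 GB remain.
Put 3 GB in drive 2; 4 GB remain.
Put 8 GB in drive 5; 8 GB remain.
Put 1 GB in drive 5; 7 GB remain.
Put 9 GB in drive 6; 7 GB remain.
Put 13 GB in drive 7; 3 GB remain.
Put 10 GB in drive 8; 6 GB remain.
Put 15 GB in drive 9; 1 GB remain.
Put 9 GB in drive 10; 7 GB remain.
Put 7 GB in drive 5; 0 GB remain.
Put 12 GB in drive 11; 4 GB remain.
Put 7 GB in drive 6; 0 GB remain.
Put 5 GB in drive 10; 2 GB remain.
Put 15 GB in drive 12; 1 GB remain.
Put 14 GB in drive 13; 2 GB remain.
13 drives × 16 GB = 208 GB; used 174 GB; unused 34 GB.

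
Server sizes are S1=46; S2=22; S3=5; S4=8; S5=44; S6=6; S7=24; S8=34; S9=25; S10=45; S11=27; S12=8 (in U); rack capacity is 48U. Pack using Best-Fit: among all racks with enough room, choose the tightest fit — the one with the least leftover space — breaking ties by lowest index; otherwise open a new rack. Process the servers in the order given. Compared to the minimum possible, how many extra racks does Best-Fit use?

Best-Fit: [46] [22,5,8,6] [44] [24] [34,8] [25] [45] [27] → 8 racks.
Total size 294U; any packing needs at least ⌈294/48⌉ = 7 racks.
An optimal packing achieves that bound: [46] [45] [44] [34,8,6] [27,8,5] [25,22] [24] → 7 racks.
Excess: 8 − 7 = 1.

1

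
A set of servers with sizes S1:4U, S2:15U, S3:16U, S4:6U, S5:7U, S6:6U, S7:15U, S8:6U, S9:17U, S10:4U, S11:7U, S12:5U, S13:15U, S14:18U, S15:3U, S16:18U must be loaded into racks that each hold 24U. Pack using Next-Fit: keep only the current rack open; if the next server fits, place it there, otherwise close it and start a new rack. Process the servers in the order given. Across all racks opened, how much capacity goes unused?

Put S1 (4U) in rack 1; 20U remain.
Put S2 (15U) in rack 1; 5U remain.
Put S3 (16U) in rack 2; 8U remain.
Put S4 (6U) in rack 2; 2U remain.
Put S5 (7U) in rack 3; 17U remain.
Put S6 (6U) in rack 3; 11U remain.
Put S7 (15U) in rack 4; 9U remain.
Put S8 (6U) in rack 4; 3U remain.
Put S9 (17U) in rack 5; 7U remain.
Put S10 (4U) in rack 5; 3U remain.
Put S11 (7U) in rack 6; 17U remain.
Put S12 (5U) in rack 6; 12U remain.
Put S13 (15U) in rack 7; 9U remain.
Put S14 (18U) in rack 8; 6U remain.
Put S15 (3U) in rack 8; 3U remain.
Put S16 (18U) in rack 9; 6U remain.
9 racks × 24U = 216U; used 162U; unused 54U.

54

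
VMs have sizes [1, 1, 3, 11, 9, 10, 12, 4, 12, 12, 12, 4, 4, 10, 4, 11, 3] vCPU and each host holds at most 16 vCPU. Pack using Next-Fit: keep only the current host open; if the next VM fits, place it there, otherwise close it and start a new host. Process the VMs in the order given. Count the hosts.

host 1: place 1 vCPU, 15 vCPU left
host 1: place 1 vCPU, 14 vCPU left
host 1: place 3 vCPU, 11 vCPU left
host 1: place 11 vCPU, 0 vCPU left
host 2: place 9 vCPU, 7 vCPU left
host 3: place 10 vCPU, 6 vCPU left
host 4: place 12 vCPU, 4 vCPU left
host 4: place 4 vCPU, 0 vCPU left
host 5: place 12 vCPU, 4 vCPU left
host 6: place 12 vCPU, 4 vCPU left
host 7: place 12 vCPU, 4 vCPU left
host 7: place 4 vCPU, 0 vCPU left
host 8: place 4 vCPU, 12 vCPU left
host 8: place 10 vCPU, 2 vCPU left
host 9: place 4 vCPU, 12 vCPU left
host 9: place 11 vCPU, 1 vCPU left
host 10: place 3 vCPU, 13 vCPU left
Final hosts: [1,1,3,11] [9] [10] [12,4] [12] [12] [12,4] [4,10] [4,11] [3].

10 hosts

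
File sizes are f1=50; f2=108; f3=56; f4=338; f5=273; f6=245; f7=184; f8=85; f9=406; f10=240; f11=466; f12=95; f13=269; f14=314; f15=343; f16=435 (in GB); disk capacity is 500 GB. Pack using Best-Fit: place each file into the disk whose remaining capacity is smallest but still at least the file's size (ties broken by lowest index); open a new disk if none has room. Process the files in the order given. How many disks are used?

10 disks

f1 (50 GB) → disk 1 (remaining 450 GB)
f2 (108 GB) → disk 1 (remaining 342 GB)
f3 (56 GB) → disk 1 (remaining 286 GB)
f4 (338 GB) → disk 2 (remaining 162 GB)
f5 (273 GB) → disk 1 (remaining 13 GB)
f6 (245 GB) → disk 3 (remaining 255 GB)
f7 (184 GB) → disk 3 (remaining 71 GB)
f8 (85 GB) → disk 2 (remaining 77 GB)
f9 (406 GB) → disk 4 (remaining 94 GB)
f10 (240 GB) → disk 5 (remaining 260 GB)
f11 (466 GB) → disk 6 (remaining 34 GB)
f12 (95 GB) → disk 5 (remaining 165 GB)
f13 (269 GB) → disk 7 (remaining 231 GB)
f14 (314 GB) → disk 8 (remaining 186 GB)
f15 (343 GB) → disk 9 (remaining 157 GB)
f16 (435 GB) → disk 10 (remaining 65 GB)
Final disks: [50,108,56,273] [338,85] [245,184] [406] [240,95] [466] [269] [314] [343] [435].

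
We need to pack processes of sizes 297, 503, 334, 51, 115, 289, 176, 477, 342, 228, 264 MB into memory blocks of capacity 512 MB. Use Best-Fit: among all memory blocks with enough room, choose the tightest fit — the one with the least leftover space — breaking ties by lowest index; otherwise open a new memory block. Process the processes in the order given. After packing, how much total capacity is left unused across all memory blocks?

memory block 1: place 297 MB, 215 MB left
memory block 2: place 503 MB, 9 MB left
memory block 3: place 334 MB, 178 MB left
memory block 3: place 51 MB, 127 MB left
memory block 3: place 115 MB, 12 MB left
memory block 4: place 289 MB, 223 MB left
memory block 1: place 176 MB, 39 MB left
memory block 5: place 477 MB, 35 MB left
memory block 6: place 342 MB, 170 MB left
memory block 7: place 228 MB, 284 MB left
memory block 7: place 264 MB, 20 MB left
7 memory blocks × 512 MB = 3584 MB; used 3076 MB; unused 508 MB.

508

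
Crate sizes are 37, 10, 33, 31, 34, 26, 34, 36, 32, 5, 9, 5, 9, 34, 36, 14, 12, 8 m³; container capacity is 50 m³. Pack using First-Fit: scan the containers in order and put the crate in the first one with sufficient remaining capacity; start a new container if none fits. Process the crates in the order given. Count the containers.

Put 37 m³ in container 1; 13 m³ remain.
Put 10 m³ in container 1; 3 m³ remain.
Put 33 m³ in container 2; 17 m³ remain.
Put 31 m³ in container 3; 19 m³ remain.
Put 34 m³ in container 4; 16 m³ remain.
Put 26 m³ in container 5; 24 m³ remain.
Put 34 m³ in container 6; 16 m³ remain.
Put 36 m³ in container 7; 14 m³ remain.
Put 32 m³ in container 8; 18 m³ remain.
Put 5 m³ in container 2; 12 m³ remain.
Put 9 m³ in container 2; 3 m³ remain.
Put 5 m³ in container 3; 14 m³ remain.
Put 9 m³ in container 3; 5 m³ remain.
Put 34 m³ in container 9; 16 m³ remain.
Put 36 m³ in container 10; 14 m³ remain.
Put 14 m³ in container 4; 2 m³ remain.
Put 12 m³ in container 5; 12 m³ remain.
Put 8 m³ in container 5; 4 m³ remain.
Final containers: [37,10] [33,5,9] [31,5,9] [34,14] [26,12,8] [34] [36] [32] [34] [36].

10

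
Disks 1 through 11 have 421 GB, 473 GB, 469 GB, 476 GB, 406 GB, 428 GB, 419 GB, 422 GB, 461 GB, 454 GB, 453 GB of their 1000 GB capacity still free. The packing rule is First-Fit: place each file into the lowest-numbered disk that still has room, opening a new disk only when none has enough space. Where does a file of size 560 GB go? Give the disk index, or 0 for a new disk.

No disk has ≥ 560 GB free, so a new disk is opened.

0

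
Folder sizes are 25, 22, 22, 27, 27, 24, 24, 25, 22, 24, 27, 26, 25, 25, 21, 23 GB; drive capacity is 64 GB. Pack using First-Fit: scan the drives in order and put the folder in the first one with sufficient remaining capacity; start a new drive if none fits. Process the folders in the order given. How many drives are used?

8 drives

25 GB → drive 1 (remaining 39 GB)
22 GB → drive 1 (remaining 17 GB)
22 GB → drive 2 (remaining 42 GB)
27 GB → drive 2 (remaining 15 GB)
27 GB → drive 3 (remaining 37 GB)
24 GB → drive 3 (remaining 13 GB)
24 GB → drive 4 (remaining 40 GB)
25 GB → drive 4 (remaining 15 GB)
22 GB → drive 5 (remaining 42 GB)
24 GB → drive 5 (remaining 18 GB)
27 GB → drive 6 (remaining 37 GB)
26 GB → drive 6 (remaining 11 GB)
25 GB → drive 7 (remaining 39 GB)
25 GB → drive 7 (remaining 14 GB)
21 GB → drive 8 (remaining 43 GB)
23 GB → drive 8 (remaining 20 GB)
Final drives: [25,22] [22,27] [27,24] [24,25] [22,24] [27,26] [25,25] [21,23].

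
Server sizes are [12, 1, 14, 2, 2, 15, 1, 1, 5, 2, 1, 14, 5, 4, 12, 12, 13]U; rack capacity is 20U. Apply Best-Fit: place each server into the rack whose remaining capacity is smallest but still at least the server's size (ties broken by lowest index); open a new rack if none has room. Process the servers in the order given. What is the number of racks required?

12U → rack 1 (remaining 8U)
1U → rack 1 (remaining 7U)
14U → rack 2 (remaining 6U)
2U → rack 2 (remaining 4U)
2U → rack 2 (remaining 2U)
15U → rack 3 (remaining 5U)
1U → rack 2 (remaining 1U)
1U → rack 2 (remaining 0U)
5U → rack 3 (remaining 0U)
2U → rack 1 (remaining 5U)
1U → rack 1 (remaining 4U)
14U → rack 4 (remaining 6U)
5U → rack 4 (remaining 1U)
4U → rack 1 (remaining 0U)
12U → rack 5 (remaining 8U)
12U → rack 6 (remaining 8U)
13U → rack 7 (remaining 7U)

7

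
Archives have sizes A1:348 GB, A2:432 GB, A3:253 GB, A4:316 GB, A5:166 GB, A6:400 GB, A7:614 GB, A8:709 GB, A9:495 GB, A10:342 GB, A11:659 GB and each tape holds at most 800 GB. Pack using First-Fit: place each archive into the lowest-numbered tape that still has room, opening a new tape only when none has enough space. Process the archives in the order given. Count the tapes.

7 tapes

Put A1 (348 GB) in tape 1; 452 GB remain.
Put A2 (432 GB) in tape 1; 20 GB remain.
Put A3 (253 GB) in tape 2; 547 GB remain.
Put A4 (316 GB) in tape 2; 231 GB remain.
Put A5 (166 GB) in tape 2; 65 GB remain.
Put A6 (400 GB) in tape 3; 400 GB remain.
Put A7 (614 GB) in tape 4; 186 GB remain.
Put A8 (709 GB) in tape 5; 91 GB remain.
Put A9 (495 GB) in tape 6; 305 GB remain.
Put A10 (342 GB) in tape 3; 58 GB remain.
Put A11 (659 GB) in tape 7; 141 GB remain.
Final tapes: [348,432] [253,316,166] [400,342] [614] [709] [495] [659].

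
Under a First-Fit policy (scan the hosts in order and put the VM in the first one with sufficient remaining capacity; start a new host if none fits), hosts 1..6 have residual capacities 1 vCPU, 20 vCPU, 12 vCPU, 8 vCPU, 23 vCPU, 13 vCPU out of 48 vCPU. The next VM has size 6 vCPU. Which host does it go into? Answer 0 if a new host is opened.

Hosts with room: host 2 (20 vCPU), host 3 (12 vCPU), host 4 (8 vCPU), host 5 (23 vCPU), host 6 (13 vCPU).
The first with room is host 2.

2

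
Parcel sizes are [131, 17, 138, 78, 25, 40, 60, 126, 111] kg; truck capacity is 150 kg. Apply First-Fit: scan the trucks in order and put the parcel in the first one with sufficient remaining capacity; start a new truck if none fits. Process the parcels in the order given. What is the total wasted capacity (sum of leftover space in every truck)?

174

truck 1: place 131 kg, 19 kg left
truck 1: place 17 kg, 2 kg left
truck 2: place 138 kg, 12 kg left
truck 3: place 78 kg, 72 kg left
truck 3: place 25 kg, 47 kg left
truck 3: place 40 kg, 7 kg left
truck 4: place 60 kg, 90 kg left
truck 5: place 126 kg, 24 kg left
truck 6: place 111 kg, 39 kg left
6 trucks × 150 kg = 900 kg; used 726 kg; unused 174 kg.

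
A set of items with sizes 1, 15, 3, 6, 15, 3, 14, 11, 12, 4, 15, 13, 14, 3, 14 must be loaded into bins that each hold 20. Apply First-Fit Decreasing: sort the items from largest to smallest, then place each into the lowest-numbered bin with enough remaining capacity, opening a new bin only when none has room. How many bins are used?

Sorted descending: 15, 15, 15, 14, 14, 14, 13, 12, 11, 6, 4, 3, 3, 3, 1.
Put 15 in bin 1; 5 remain.
Put 15 in bin 2; 5 remain.
Put 15 in bin 3; 5 remain.
Put 14 in bin 4; 6 remain.
Put 14 in bin 5; 6 remain.
Put 14 in bin 6; 6 remain.
Put 13 in bin 7; 7 remain.
Put 12 in bin 8; 8 remain.
Put 11 in bin 9; 9 remain.
Put 6 in bin 4; 0 remain.
Put 4 in bin 1; 1 remain.
Put 3 in bin 2; 2 remain.
Put 3 in bin 3; 2 remain.
Put 3 in bin 5; 3 remain.
Put 1 in bin 1; 0 remain.

9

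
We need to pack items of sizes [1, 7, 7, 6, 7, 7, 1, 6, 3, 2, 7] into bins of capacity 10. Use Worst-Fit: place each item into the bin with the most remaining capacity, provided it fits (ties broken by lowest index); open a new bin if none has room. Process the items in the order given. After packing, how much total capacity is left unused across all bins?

16

bin 1: place 1, 9 left
bin 1: place 7, 2 left
bin 2: place 7, 3 left
bin 3: place 6, 4 left
bin 4: place 7, 3 left
bin 5: place 7, 3 left
bin 3: place 1, 3 left
bin 6: place 6, 4 left
bin 6: place 3, 1 left
bin 2: place 2, 1 left
bin 7: place 7, 3 left
7 bins × 10 = 70; used 54; unused 16.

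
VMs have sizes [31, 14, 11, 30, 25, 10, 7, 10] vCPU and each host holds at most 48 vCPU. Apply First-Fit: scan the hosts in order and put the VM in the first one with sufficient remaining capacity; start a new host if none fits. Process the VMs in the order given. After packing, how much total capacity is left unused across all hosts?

Put 31 vCPU in host 1; 17 vCPU remain.
Put 14 vCPU in host 1; 3 vCPU remain.
Put 11 vCPU in host 2; 37 vCPU remain.
Put 30 vCPU in host 2; 7 vCPU remain.
Put 25 vCPU in host 3; 23 vCPU remain.
Put 10 vCPU in host 3; 13 vCPU remain.
Put 7 vCPU in host 2; 0 vCPU remain.
Put 10 vCPU in host 3; 3 vCPU remain.
3 hosts × 48 vCPU = 144 vCPU; used 138 vCPU; unused 6 vCPU.

6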